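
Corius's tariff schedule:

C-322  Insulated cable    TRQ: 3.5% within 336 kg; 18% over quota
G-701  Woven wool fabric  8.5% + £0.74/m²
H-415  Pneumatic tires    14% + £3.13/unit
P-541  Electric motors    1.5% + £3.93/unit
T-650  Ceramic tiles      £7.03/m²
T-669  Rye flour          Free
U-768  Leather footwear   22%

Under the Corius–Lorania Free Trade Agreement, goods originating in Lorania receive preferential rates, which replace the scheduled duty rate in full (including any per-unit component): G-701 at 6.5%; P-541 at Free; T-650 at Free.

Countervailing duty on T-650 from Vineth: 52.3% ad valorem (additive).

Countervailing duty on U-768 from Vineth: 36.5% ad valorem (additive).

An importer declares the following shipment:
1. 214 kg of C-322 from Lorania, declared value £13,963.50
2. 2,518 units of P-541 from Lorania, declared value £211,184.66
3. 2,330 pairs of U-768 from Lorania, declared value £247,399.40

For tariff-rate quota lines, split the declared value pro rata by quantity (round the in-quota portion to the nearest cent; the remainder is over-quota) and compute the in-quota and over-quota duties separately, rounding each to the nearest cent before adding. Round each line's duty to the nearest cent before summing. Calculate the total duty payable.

Line 1 (C-322, Lorania, 214 kg, £13,963.50):
Code C-322 is under a tariff-rate quota (threshold 336 kg). Quantity 214 kg is within the quota, so the in-quota rate 3.5% applies to the full value.
Duty = £13,963.50 × 3.5% = £488.72.
Line 2 (P-541, Lorania, 2,518 units, £211,184.66):
Base rate for P-541 is 1.5% + £3.93/unit.
Origin Lorania qualifies under the Corius–Lorania agreement and P-541 is covered: preferential rate Free applies instead.
Duty = £211,184.66 × 0% = £0.00.
Line 3 (U-768, Lorania, 2,330 pairs, £247,399.40):
Base rate for U-768 is 22%.
Origin Lorania is the FTA partner but U-768 is not on the preference list; base rate stands.
The additional-duty order on U-768 targets Vineth, not Lorania; it does not apply.
Duty = £247,399.40 × 22% = £54,427.87.
Total = £488.72 + £0.00 + £54,427.87 = £54,916.59.

£54,916.59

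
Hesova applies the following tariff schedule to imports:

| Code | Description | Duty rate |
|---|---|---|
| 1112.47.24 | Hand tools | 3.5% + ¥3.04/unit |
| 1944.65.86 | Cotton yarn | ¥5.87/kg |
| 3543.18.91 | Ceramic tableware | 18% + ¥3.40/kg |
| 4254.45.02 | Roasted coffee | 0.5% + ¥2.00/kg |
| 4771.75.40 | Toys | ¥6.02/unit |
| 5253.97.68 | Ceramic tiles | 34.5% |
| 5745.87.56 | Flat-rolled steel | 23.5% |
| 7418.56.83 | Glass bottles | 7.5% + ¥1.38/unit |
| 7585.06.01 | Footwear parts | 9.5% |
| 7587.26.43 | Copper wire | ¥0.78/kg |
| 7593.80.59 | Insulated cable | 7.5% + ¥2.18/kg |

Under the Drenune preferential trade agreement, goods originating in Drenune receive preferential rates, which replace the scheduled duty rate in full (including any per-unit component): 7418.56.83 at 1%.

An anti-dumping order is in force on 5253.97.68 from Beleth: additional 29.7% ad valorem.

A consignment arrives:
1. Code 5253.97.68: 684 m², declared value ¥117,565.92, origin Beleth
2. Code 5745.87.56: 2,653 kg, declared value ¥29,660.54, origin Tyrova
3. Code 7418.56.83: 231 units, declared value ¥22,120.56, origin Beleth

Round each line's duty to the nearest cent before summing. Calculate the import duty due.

Line 1 (5253.97.68, Beleth, 684 m², ¥117,565.92):
Base rate for 5253.97.68 is 34.5%.
Additional duty on 5253.97.68 from Beleth: +29.7%. Applied ad valorem rate: 34.5% + 29.7% = 64.2%.
Duty = ¥117,565.92 × 64.2% = ¥75,477.32.
Line 2 (5745.87.56, Tyrova, 2,653 kg, ¥29,660.54):
Base rate for 5745.87.56 is 23.5%.
Duty = ¥29,660.54 × 23.5% = ¥6,970.23.
Line 3 (7418.56.83, Beleth, 231 units, ¥22,120.56):
Base rate for 7418.56.83 is 7.5% + ¥1.38/unit.
7418.56.83 has an FTA preferential rate, but origin Beleth is not Drenune; base rate stands.
Duty = ¥22,120.56 × 7.5% + 231 × ¥1.38 = ¥1,977.82.
Total = ¥75,477.32 + ¥6,970.23 + ¥1,977.82 = ¥84,425.37.

¥84,425.37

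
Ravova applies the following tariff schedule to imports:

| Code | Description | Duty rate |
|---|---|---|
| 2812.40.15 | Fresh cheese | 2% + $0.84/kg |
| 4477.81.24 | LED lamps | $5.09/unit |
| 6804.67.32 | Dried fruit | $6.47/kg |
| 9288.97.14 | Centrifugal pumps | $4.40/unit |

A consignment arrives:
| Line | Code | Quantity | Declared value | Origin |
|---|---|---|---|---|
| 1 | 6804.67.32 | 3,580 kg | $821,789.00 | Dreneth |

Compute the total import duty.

$23,162.60

Line 1 (6804.67.32, Dreneth, 3,580 kg, $821,789.00):
Base rate for 6804.67.32 is $6.47/kg.
Duty = 3,580 × $6.47 = $23,162.60.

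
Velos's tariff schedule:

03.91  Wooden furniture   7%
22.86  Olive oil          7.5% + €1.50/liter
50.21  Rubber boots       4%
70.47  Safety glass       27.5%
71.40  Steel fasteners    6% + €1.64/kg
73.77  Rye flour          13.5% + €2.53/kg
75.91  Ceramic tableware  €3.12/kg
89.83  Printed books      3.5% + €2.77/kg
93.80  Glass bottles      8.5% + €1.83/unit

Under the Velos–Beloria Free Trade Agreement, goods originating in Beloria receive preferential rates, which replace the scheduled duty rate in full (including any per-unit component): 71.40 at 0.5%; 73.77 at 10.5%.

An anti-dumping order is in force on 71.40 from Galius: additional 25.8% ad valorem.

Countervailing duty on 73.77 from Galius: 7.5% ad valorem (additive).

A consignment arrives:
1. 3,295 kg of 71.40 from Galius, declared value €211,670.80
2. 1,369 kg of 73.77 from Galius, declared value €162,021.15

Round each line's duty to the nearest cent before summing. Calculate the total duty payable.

€110,203.12

Line 1 (71.40, Galius, 3,295 kg, €211,670.80):
Base rate for 71.40 is 6% + €1.64/kg.
71.40 has an FTA preferential rate, but origin Galius is not Beloria; base rate stands.
Additional duty on 71.40 from Galius: +25.8%. Applied ad valorem rate: 6% + 25.8% = 31.8%.
Duty = €211,670.80 × 31.8% + 3,295 × €1.64 = €72,715.11.
Line 2 (73.77, Galius, 1,369 kg, €162,021.15):
Base rate for 73.77 is 13.5% + €2.53/kg.
73.77 has an FTA preferential rate, but origin Galius is not Beloria; base rate stands.
Additional duty on 73.77 from Galius: +7.5%. Applied ad valorem rate: 13.5% + 7.5% = 21%.
Duty = €162,021.15 × 21% + 1,369 × €2.53 = €37,488.01.
Total = €72,715.11 + €37,488.01 = €110,203.12.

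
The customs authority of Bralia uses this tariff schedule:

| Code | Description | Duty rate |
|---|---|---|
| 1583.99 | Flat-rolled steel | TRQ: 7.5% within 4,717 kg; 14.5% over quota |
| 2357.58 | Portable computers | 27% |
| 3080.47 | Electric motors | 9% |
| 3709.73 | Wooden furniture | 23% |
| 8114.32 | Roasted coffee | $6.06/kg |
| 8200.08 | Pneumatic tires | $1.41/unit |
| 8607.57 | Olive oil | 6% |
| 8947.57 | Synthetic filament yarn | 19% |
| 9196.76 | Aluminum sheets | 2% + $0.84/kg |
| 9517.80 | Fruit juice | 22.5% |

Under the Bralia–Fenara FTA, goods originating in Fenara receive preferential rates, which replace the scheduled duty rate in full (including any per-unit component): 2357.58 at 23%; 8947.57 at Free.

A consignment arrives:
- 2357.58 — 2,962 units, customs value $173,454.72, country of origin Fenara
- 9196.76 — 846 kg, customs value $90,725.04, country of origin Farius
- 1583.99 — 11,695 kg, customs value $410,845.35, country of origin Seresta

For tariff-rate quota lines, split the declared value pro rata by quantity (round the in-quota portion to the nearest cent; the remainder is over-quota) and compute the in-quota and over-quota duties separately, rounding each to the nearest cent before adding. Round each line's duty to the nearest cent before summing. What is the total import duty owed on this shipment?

Line 1 (2357.58, Fenara, 2,962 units, $173,454.72):
Base rate for 2357.58 is 27%.
Origin Fenara qualifies under the Bralia–Fenara agreement and 2357.58 is covered: preferential rate 23% applies instead.
Duty = $173,454.72 × 23% = $39,894.59.
Line 2 (9196.76, Farius, 846 kg, $90,725.04):
Base rate for 9196.76 is 2% + $0.84/kg.
Duty = $90,725.04 × 2% + 846 × $0.84 = $2,525.14.
Line 3 (1583.99, Seresta, 11,695 kg, $410,845.35):
Code 1583.99 is under a tariff-rate quota (threshold 4,717 kg). In-quota: 4,717 kg at 7.5%; over-quota: 6,978 kg at 14.5%.
Pro-rata value split: in-quota = $410,845.35 × 4,717/11,695 = $165,708.21; over-quota = $410,845.35 − $165,708.21 = $245,137.14.
In-quota duty = $165,708.21 × 7.5% = $12,428.12. Over-quota duty = $245,137.14 × 14.5% = $35,544.89.
Line duty = $12,428.12 + $35,544.89 = $47,973.01.
Total = $39,894.59 + $2,525.14 + $47,973.01 = $90,392.74.

$90,392.74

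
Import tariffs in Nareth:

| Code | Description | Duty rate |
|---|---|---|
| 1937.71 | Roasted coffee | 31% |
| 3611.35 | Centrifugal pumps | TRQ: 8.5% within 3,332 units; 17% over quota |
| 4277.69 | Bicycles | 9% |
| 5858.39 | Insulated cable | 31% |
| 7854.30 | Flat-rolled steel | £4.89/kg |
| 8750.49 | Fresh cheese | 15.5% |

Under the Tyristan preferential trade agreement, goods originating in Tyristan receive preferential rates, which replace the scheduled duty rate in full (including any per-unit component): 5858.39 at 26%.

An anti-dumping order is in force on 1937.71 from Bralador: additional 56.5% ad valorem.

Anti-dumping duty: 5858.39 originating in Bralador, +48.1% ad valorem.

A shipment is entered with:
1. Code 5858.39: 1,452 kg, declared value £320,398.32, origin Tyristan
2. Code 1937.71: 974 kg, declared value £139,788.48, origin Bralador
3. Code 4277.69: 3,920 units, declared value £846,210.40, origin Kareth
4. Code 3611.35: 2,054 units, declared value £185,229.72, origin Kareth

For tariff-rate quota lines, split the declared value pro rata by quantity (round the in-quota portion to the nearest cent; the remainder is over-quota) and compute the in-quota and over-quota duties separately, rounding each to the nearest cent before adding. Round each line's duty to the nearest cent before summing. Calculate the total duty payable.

Line 1 (5858.39, Tyristan, 1,452 kg, £320,398.32):
Base rate for 5858.39 is 31%.
Origin Tyristan qualifies under the Nareth–Tyristan agreement and 5858.39 is covered: preferential rate 26% applies instead.
The additional-duty order on 5858.39 targets Bralador, not Tyristan; it does not apply.
Duty = £320,398.32 × 26% = £83,303.56.
Line 2 (1937.71, Bralador, 974 kg, £139,788.48):
Base rate for 1937.71 is 31%.
Additional duty on 1937.71 from Bralador: +56.5%. Applied ad valorem rate: 31% + 56.5% = 87.5%.
Duty = £139,788.48 × 87.5% = £122,314.92.
Line 3 (4277.69, Kareth, 3,920 units, £846,210.40):
Base rate for 4277.69 is 9%.
Duty = £846,210.40 × 9% = £76,158.94.
Line 4 (3611.35, Kareth, 2,054 units, £185,229.72):
Code 3611.35 is under a tariff-rate quota (threshold 3,332 units). Quantity 2,054 units is within the quota, so the in-quota rate 8.5% applies to the full value.
Duty = £185,229.72 × 8.5% = £15,744.53.
Total = £83,303.56 + £122,314.92 + £76,158.94 + £15,744.53 = £297,521.95.

£297,521.95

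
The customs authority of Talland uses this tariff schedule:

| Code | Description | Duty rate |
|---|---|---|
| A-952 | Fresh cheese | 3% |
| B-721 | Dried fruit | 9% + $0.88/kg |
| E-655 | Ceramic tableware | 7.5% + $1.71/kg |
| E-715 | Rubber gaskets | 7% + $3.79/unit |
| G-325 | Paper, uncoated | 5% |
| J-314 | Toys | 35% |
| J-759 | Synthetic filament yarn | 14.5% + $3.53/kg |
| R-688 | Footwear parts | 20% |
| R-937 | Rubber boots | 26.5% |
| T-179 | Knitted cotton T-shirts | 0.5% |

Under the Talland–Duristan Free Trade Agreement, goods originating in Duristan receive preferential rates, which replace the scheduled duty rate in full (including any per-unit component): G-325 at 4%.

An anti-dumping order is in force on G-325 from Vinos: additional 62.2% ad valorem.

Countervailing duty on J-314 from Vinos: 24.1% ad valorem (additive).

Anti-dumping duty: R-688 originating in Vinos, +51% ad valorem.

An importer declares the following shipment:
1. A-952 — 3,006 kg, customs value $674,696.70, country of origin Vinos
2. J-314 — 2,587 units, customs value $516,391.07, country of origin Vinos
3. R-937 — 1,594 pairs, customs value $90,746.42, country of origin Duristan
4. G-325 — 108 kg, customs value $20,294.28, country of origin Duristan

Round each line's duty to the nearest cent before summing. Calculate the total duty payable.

Line 1 (A-952, Vinos, 3,006 kg, $674,696.70):
Base rate for A-952 is 3%.
Duty = $674,696.70 × 3% = $20,240.90.
Line 2 (J-314, Vinos, 2,587 units, $516,391.07):
Base rate for J-314 is 35%.
Additional duty on J-314 from Vinos: +24.1%. Applied ad valorem rate: 35% + 24.1% = 59.1%.
Duty = $516,391.07 × 59.1% = $305,187.12.
Line 3 (R-937, Duristan, 1,594 pairs, $90,746.42):
Base rate for R-937 is 26.5%.
Origin Duristan is the FTA partner but R-937 is not on the preference list; base rate stands.
Duty = $90,746.42 × 26.5% = $24,047.80.
Line 4 (G-325, Duristan, 108 kg, $20,294.28):
Base rate for G-325 is 5%.
Origin Duristan qualifies under the Talland–Duristan agreement and G-325 is covered: preferential rate 4% applies instead.
The additional-duty order on G-325 targets Vinos, not Duristan; it does not apply.
Duty = $20,294.28 × 4% = $811.77.
Total = $20,240.90 + $305,187.12 + $24,047.80 + $811.77 = $350,287.59.

$350,287.59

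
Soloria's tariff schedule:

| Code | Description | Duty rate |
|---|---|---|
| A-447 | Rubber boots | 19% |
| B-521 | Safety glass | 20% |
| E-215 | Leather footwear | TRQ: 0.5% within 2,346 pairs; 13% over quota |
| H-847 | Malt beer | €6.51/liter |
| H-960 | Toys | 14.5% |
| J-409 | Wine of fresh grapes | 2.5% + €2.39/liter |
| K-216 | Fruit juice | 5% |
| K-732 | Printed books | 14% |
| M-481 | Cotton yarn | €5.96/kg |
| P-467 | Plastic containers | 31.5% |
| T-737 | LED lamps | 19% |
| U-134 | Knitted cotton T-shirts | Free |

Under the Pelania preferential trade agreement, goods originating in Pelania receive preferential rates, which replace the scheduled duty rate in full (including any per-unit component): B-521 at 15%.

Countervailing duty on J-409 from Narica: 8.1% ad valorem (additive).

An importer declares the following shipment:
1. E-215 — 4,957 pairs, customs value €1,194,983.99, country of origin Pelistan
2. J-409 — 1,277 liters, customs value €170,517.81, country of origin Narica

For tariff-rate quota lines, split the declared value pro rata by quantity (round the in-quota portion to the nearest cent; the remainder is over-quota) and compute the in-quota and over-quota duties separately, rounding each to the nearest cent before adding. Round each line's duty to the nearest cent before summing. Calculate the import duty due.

€105,781.06

Line 1 (E-215, Pelistan, 4,957 pairs, €1,194,983.99):
Code E-215 is under a tariff-rate quota (threshold 2,346 pairs). In-quota: 2,346 pairs at 0.5%; over-quota: 2,611 pairs at 13%.
Pro-rata value split: in-quota = €1,194,983.99 × 2,346/4,957 = €565,550.22; over-quota = €1,194,983.99 − €565,550.22 = €629,433.77.
In-quota duty = €565,550.22 × 0.5% = €2,827.75. Over-quota duty = €629,433.77 × 13% = €81,826.39.
Line duty = €2,827.75 + €81,826.39 = €84,654.14.
Line 2 (J-409, Narica, 1,277 liters, €170,517.81):
Base rate for J-409 is 2.5% + €2.39/liter.
Additional duty on J-409 from Narica: +8.1%. Applied ad valorem rate: 2.5% + 8.1% = 10.6%.
Duty = €170,517.81 × 10.6% + 1,277 × €2.39 = €21,126.92.
Total = €84,654.14 + €21,126.92 = €105,781.06.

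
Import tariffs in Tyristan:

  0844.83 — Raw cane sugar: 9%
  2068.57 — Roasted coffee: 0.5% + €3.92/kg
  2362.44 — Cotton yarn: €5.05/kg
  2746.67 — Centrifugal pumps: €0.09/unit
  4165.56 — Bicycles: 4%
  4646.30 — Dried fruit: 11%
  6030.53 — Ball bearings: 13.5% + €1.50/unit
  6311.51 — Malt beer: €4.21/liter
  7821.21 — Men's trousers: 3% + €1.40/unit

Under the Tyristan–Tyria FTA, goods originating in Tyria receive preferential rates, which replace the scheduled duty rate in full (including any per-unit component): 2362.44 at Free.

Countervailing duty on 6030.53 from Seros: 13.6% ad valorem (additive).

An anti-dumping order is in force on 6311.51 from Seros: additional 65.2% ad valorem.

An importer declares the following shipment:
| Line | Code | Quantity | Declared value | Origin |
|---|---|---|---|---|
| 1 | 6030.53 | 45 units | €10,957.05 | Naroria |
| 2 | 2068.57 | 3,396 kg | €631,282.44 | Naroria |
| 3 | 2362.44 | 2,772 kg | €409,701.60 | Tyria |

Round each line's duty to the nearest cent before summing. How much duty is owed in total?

Line 1 (6030.53, Naroria, 45 units, €10,957.05):
Base rate for 6030.53 is 13.5% + €1.50/unit.
The additional-duty order on 6030.53 targets Seros, not Naroria; it does not apply.
Duty = €10,957.05 × 13.5% + 45 × €1.50 = €1,546.70.
Line 2 (2068.57, Naroria, 3,396 kg, €631,282.44):
Base rate for 2068.57 is 0.5% + €3.92/kg.
Duty = €631,282.44 × 0.5% + 3,396 × €3.92 = €16,468.73.
Line 3 (2362.44, Tyria, 2,772 kg, €409,701.60):
Base rate for 2362.44 is €5.05/kg.
Origin Tyria qualifies under the Tyristan–Tyria agreement and 2362.44 is covered: preferential rate Free applies instead.
Duty = €409,701.60 × 0% = €0.00.
Total = €1,546.70 + €16,468.73 + €0.00 = €18,015.43.

€18,015.43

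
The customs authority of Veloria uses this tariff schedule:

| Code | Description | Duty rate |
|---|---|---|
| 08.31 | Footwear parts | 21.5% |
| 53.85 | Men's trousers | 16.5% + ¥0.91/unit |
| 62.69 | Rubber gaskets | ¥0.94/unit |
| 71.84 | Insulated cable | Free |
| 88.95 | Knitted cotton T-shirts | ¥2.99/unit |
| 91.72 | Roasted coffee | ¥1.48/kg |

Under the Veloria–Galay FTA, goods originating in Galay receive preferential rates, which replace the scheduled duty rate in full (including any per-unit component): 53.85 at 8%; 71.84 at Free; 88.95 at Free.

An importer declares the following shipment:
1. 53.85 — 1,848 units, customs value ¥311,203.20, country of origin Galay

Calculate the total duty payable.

¥24,896.26

Line 1 (53.85, Galay, 1,848 units, ¥311,203.20):
Base rate for 53.85 is 16.5% + ¥0.91/unit.
Origin Galay qualifies under the Veloria–Galay agreement and 53.85 is covered: preferential rate 8% applies instead.
Duty = ¥311,203.20 × 8% = ¥24,896.26.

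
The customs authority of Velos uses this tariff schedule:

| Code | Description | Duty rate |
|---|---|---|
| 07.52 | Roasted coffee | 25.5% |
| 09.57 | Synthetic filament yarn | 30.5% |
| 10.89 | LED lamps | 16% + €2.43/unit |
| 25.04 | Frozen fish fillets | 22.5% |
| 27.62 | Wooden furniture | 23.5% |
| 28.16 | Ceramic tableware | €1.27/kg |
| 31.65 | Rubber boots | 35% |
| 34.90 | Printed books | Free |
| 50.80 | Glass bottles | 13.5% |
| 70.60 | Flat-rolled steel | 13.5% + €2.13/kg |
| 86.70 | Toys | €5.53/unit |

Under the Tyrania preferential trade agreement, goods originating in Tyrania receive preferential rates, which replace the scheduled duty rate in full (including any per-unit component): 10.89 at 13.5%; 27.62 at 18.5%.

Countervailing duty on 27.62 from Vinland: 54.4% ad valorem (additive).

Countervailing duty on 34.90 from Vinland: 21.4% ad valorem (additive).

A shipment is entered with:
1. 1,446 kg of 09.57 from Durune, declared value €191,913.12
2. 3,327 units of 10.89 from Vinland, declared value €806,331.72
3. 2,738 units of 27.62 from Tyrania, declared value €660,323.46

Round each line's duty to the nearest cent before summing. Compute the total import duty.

€317,791.03

Line 1 (09.57, Durune, 1,446 kg, €191,913.12):
Base rate for 09.57 is 30.5%.
Duty = €191,913.12 × 30.5% = €58,533.50.
Line 2 (10.89, Vinland, 3,327 units, €806,331.72):
Base rate for 10.89 is 16% + €2.43/unit.
10.89 has an FTA preferential rate, but origin Vinland is not Tyrania; base rate stands.
Duty = €806,331.72 × 16% + 3,327 × €2.43 = €137,097.69.
Line 3 (27.62, Tyrania, 2,738 units, €660,323.46):
Base rate for 27.62 is 23.5%.
Origin Tyrania qualifies under the Velos–Tyrania agreement and 27.62 is covered: preferential rate 18.5% applies instead.
The additional-duty order on 27.62 targets Vinland, not Tyrania; it does not apply.
Duty = €660,323.46 × 18.5% = €122,159.84.
Total = €58,533.50 + €137,097.69 + €122,159.84 = €317,791.03.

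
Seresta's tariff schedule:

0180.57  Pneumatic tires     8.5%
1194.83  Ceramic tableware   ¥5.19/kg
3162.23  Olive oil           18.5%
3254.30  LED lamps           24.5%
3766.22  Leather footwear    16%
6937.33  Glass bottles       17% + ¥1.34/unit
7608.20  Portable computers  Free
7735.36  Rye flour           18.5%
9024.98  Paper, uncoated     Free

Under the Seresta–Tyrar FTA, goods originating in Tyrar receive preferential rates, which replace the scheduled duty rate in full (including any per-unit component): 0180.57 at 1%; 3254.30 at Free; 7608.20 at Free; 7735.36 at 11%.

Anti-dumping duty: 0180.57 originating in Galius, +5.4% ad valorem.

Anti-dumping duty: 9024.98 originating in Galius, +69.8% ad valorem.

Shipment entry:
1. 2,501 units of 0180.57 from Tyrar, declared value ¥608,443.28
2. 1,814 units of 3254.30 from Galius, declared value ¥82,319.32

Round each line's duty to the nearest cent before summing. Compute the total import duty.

¥26,252.66

Line 1 (0180.57, Tyrar, 2,501 units, ¥608,443.28):
Base rate for 0180.57 is 8.5%.
Origin Tyrar qualifies under the Seresta–Tyrar agreement and 0180.57 is covered: preferential rate 1% applies instead.
The additional-duty order on 0180.57 targets Galius, not Tyrar; it does not apply.
Duty = ¥608,443.28 × 1% = ¥6,084.43.
Line 2 (3254.30, Galius, 1,814 units, ¥82,319.32):
Base rate for 3254.30 is 24.5%.
3254.30 has an FTA preferential rate, but origin Galius is not Tyrar; base rate stands.
Duty = ¥82,319.32 × 24.5% = ¥20,168.23.
Total = ¥6,084.43 + ¥20,168.23 = ¥26,252.66.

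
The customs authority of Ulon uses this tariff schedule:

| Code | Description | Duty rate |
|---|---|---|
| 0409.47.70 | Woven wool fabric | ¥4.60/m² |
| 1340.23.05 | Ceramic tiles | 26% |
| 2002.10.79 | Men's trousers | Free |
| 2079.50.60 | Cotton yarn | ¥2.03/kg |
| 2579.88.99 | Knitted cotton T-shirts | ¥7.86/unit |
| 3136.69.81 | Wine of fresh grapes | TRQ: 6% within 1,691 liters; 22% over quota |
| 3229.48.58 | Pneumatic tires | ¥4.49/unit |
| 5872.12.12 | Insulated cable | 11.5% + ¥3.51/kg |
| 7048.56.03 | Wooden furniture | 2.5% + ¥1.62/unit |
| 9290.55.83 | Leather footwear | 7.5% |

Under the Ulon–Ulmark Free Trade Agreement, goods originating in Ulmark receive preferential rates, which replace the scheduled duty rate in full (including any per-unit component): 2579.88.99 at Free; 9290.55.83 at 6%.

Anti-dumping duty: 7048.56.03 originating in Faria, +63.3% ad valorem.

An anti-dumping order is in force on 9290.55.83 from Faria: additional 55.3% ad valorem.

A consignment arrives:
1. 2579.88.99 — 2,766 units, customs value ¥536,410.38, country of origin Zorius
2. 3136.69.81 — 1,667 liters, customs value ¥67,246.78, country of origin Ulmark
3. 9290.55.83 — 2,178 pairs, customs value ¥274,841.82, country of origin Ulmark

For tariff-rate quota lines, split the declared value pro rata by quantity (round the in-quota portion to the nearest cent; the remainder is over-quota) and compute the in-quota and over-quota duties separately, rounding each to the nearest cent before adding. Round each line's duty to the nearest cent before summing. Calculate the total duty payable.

¥42,266.08

Line 1 (2579.88.99, Zorius, 2,766 units, ¥536,410.38):
Base rate for 2579.88.99 is ¥7.86/unit.
2579.88.99 has an FTA preferential rate, but origin Zorius is not Ulmark; base rate stands.
Duty = 2,766 × ¥7.86 = ¥21,740.76.
Line 2 (3136.69.81, Ulmark, 1,667 liters, ¥67,246.78):
Code 3136.69.81 is under a tariff-rate quota (threshold 1,691 liters). Quantity 1,667 liters is within the quota, so the in-quota rate 6% applies to the full value.
Duty = ¥67,246.78 × 6% = ¥4,034.81.
Line 3 (9290.55.83, Ulmark, 2,178 pairs, ¥274,841.82):
Base rate for 9290.55.83 is 7.5%.
Origin Ulmark qualifies under the Ulon–Ulmark agreement and 9290.55.83 is covered: preferential rate 6% applies instead.
The additional-duty order on 9290.55.83 targets Faria, not Ulmark; it does not apply.
Duty = ¥274,841.82 × 6% = ¥16,490.51.
Total = ¥21,740.76 + ¥4,034.81 + ¥16,490.51 = ¥42,266.08.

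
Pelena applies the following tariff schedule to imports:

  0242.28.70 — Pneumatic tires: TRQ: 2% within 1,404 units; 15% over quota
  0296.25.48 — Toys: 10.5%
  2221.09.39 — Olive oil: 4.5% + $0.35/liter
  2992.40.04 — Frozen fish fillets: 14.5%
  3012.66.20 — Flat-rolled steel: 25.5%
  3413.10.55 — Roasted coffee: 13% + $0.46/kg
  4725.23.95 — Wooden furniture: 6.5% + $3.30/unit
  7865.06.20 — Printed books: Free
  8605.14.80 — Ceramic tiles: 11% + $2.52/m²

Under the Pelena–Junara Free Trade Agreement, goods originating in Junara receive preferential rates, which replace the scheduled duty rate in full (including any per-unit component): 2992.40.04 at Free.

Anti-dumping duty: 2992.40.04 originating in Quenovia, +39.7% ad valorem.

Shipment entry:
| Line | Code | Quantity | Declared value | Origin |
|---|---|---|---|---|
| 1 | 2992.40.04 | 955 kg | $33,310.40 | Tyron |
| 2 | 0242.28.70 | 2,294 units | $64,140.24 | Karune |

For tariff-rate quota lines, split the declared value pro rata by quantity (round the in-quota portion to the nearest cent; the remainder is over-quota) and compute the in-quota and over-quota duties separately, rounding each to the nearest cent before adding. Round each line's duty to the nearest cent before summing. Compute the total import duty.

$9,347.79

Line 1 (2992.40.04, Tyron, 955 kg, $33,310.40):
Base rate for 2992.40.04 is 14.5%.
2992.40.04 has an FTA preferential rate, but origin Tyron is not Junara; base rate stands.
The additional-duty order on 2992.40.04 targets Quenovia, not Tyron; it does not apply.
Duty = $33,310.40 × 14.5% = $4,830.01.
Line 2 (0242.28.70, Karune, 2,294 units, $64,140.24):
Code 0242.28.70 is under a tariff-rate quota (threshold 1,404 units). In-quota: 1,404 units at 2%; over-quota: 890 units at 15%.
Pro-rata value split: in-quota = $64,140.24 × 1,404/2,294 = $39,255.84; over-quota = $64,140.24 − $39,255.84 = $24,884.40.
In-quota duty = $39,255.84 × 2% = $785.12. Over-quota duty = $24,884.40 × 15% = $3,732.66.
Line duty = $785.12 + $3,732.66 = $4,517.78.
Total = $4,830.01 + $4,517.78 = $9,347.79.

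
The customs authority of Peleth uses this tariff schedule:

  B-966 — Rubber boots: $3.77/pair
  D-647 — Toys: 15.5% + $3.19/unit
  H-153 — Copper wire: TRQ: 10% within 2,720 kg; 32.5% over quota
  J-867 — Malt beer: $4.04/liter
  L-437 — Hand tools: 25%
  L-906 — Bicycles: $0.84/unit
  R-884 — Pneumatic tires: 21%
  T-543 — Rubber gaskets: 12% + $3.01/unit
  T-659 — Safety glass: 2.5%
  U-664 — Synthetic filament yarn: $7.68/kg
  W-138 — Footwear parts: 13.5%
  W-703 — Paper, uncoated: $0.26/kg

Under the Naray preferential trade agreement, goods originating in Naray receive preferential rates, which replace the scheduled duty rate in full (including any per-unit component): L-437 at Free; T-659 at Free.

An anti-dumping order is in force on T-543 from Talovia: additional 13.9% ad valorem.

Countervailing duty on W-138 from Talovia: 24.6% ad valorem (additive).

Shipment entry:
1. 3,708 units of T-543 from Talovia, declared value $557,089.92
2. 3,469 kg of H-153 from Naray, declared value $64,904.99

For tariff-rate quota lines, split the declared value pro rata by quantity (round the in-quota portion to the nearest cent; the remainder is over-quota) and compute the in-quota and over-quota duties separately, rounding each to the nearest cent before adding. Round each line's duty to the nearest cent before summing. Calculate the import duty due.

Line 1 (T-543, Talovia, 3,708 units, $557,089.92):
Base rate for T-543 is 12% + $3.01/unit.
Additional duty on T-543 from Talovia: +13.9%. Applied ad valorem rate: 12% + 13.9% = 25.9%.
Duty = $557,089.92 × 25.9% + 3,708 × $3.01 = $155,447.37.
Line 2 (H-153, Naray, 3,469 kg, $64,904.99):
Code H-153 is under a tariff-rate quota (threshold 2,720 kg). In-quota: 2,720 kg at 10%; over-quota: 749 kg at 32.5%.
Pro-rata value split: in-quota = $64,904.99 × 2,720/3,469 = $50,891.20; over-quota = $64,904.99 − $50,891.20 = $14,013.79.
In-quota duty = $50,891.20 × 10% = $5,089.12. Over-quota duty = $14,013.79 × 32.5% = $4,554.48.
Line duty = $5,089.12 + $4,554.48 = $9,643.60.
Total = $155,447.37 + $9,643.60 = $165,090.97.

$165,090.97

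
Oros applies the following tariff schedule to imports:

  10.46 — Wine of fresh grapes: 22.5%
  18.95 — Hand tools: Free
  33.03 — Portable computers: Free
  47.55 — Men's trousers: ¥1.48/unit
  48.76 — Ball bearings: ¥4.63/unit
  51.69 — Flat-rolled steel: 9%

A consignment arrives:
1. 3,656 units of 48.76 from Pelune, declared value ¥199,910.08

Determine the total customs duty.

Line 1 (48.76, Pelune, 3,656 units, ¥199,910.08):
Base rate for 48.76 is ¥4.63/unit.
Duty = 3,656 × ¥4.63 = ¥16,927.28.

¥16,927.28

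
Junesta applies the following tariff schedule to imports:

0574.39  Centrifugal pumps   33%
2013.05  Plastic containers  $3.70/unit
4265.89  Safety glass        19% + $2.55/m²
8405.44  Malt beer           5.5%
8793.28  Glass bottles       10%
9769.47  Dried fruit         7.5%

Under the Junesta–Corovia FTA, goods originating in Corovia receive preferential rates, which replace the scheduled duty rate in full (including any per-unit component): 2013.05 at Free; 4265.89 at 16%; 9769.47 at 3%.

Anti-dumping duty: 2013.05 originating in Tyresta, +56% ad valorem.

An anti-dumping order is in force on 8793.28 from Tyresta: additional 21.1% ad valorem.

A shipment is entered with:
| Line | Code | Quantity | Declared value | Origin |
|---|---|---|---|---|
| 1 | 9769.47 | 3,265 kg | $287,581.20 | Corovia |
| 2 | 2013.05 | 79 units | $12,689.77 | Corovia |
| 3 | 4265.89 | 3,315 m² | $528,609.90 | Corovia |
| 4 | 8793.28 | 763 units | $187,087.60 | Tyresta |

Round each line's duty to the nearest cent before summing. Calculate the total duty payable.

Line 1 (9769.47, Corovia, 3,265 kg, $287,581.20):
Base rate for 9769.47 is 7.5%.
Origin Corovia qualifies under the Junesta–Corovia agreement and 9769.47 is covered: preferential rate 3% applies instead.
Duty = $287,581.20 × 3% = $8,627.44.
Line 2 (2013.05, Corovia, 79 units, $12,689.77):
Base rate for 2013.05 is $3.70/unit.
Origin Corovia qualifies under the Junesta–Corovia agreement and 2013.05 is covered: preferential rate Free applies instead.
The additional-duty order on 2013.05 targets Tyresta, not Corovia; it does not apply.
Duty = $12,689.77 × 0% = $0.00.
Line 3 (4265.89, Corovia, 3,315 m², $528,609.90):
Base rate for 4265.89 is 19% + $2.55/m².
Origin Corovia qualifies under the Junesta–Corovia agreement and 4265.89 is covered: preferential rate 16% applies instead.
Duty = $528,609.90 × 16% = $84,577.58.
Line 4 (8793.28, Tyresta, 763 units, $187,087.60):
Base rate for 8793.28 is 10%.
Additional duty on 8793.28 from Tyresta: +21.1%. Applied ad valorem rate: 10% + 21.1% = 31.1%.
Duty = $187,087.60 × 31.1% = $58,184.24.
Total = $8,627.44 + $0.00 + $84,577.58 + $58,184.24 = $151,389.26.

$151,389.26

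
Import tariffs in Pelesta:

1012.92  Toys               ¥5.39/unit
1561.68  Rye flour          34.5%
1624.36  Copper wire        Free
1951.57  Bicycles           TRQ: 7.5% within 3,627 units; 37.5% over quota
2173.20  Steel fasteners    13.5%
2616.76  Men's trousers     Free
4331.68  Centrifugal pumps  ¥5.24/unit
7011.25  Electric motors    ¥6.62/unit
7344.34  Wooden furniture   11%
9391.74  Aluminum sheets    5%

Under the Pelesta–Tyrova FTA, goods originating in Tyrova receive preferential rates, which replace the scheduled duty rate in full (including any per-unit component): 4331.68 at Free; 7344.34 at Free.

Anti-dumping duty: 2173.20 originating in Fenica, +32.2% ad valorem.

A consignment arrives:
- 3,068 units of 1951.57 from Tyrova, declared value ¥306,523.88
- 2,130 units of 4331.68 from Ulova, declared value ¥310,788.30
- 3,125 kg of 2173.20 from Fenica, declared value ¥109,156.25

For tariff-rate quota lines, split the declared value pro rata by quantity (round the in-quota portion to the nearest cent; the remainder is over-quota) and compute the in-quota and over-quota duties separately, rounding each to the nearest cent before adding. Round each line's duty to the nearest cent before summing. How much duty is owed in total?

Line 1 (1951.57, Tyrova, 3,068 units, ¥306,523.88):
Code 1951.57 is under a tariff-rate quota (threshold 3,627 units). Quantity 3,068 units is within the quota, so the in-quota rate 7.5% applies to the full value.
Duty = ¥306,523.88 × 7.5% = ¥22,989.29.
Line 2 (4331.68, Ulova, 2,130 units, ¥310,788.30):
Base rate for 4331.68 is ¥5.24/unit.
4331.68 has an FTA preferential rate, but origin Ulova is not Tyrova; base rate stands.
Duty = 2,130 × ¥5.24 = ¥11,161.20.
Line 3 (2173.20, Fenica, 3,125 kg, ¥109,156.25):
Base rate for 2173.20 is 13.5%.
Additional duty on 2173.20 from Fenica: +32.2%. Applied ad valorem rate: 13.5% + 32.2% = 45.7%.
Duty = ¥109,156.25 × 45.7% = ¥49,884.41.
Total = ¥22,989.29 + ¥11,161.20 + ¥49,884.41 = ¥84,034.90.

¥84,034.90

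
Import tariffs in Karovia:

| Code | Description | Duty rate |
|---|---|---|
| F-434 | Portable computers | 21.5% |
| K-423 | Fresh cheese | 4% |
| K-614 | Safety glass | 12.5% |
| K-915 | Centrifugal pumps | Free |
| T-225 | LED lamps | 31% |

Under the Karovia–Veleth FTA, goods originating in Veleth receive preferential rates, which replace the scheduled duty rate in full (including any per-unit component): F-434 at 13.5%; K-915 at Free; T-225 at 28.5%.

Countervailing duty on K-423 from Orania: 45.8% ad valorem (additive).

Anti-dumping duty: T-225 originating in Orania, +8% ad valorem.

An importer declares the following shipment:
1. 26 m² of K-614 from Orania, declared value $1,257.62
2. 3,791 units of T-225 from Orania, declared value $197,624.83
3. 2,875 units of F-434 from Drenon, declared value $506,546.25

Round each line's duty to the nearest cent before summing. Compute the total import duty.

$186,138.32

Line 1 (K-614, Orania, 26 m², $1,257.62):
Base rate for K-614 is 12.5%.
Duty = $1,257.62 × 12.5% = $157.20.
Line 2 (T-225, Orania, 3,791 units, $197,624.83):
Base rate for T-225 is 31%.
T-225 has an FTA preferential rate, but origin Orania is not Veleth; base rate stands.
Additional duty on T-225 from Orania: +8%. Applied ad valorem rate: 31% + 8% = 39%.
Duty = $197,624.83 × 39% = $77,073.68.
Line 3 (F-434, Drenon, 2,875 units, $506,546.25):
Base rate for F-434 is 21.5%.
F-434 has an FTA preferential rate, but origin Drenon is not Veleth; base rate stands.
Duty = $506,546.25 × 21.5% = $108,907.44.
Total = $157.20 + $77,073.68 + $108,907.44 = $186,138.32.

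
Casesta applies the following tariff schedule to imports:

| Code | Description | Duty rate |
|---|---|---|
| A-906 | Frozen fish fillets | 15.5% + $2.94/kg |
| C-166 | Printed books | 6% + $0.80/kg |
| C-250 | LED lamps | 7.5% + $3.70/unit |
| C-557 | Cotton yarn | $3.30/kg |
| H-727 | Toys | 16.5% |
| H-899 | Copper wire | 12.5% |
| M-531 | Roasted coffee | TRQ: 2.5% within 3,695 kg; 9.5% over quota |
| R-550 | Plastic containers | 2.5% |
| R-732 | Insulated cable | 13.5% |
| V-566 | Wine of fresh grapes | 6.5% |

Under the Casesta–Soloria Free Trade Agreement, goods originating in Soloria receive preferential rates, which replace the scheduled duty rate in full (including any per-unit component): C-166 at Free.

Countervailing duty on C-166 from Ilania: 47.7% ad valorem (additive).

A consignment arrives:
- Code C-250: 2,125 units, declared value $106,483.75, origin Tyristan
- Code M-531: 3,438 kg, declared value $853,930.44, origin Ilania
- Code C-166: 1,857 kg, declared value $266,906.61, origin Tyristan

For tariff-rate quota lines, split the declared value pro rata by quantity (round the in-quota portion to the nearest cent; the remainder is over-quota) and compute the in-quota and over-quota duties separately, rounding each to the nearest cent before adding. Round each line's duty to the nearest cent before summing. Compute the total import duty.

$54,697.04

Line 1 (C-250, Tyristan, 2,125 units, $106,483.75):
Base rate for C-250 is 7.5% + $3.70/unit.
Duty = $106,483.75 × 7.5% + 2,125 × $3.70 = $15,848.78.
Line 2 (M-531, Ilania, 3,438 kg, $853,930.44):
Code M-531 is under a tariff-rate quota (threshold 3,695 kg). Quantity 3,438 kg is within the quota, so the in-quota rate 2.5% applies to the full value.
Duty = $853,930.44 × 2.5% = $21,348.26.
Line 3 (C-166, Tyristan, 1,857 kg, $266,906.61):
Base rate for C-166 is 6% + $0.80/kg.
C-166 has an FTA preferential rate, but origin Tyristan is not Soloria; base rate stands.
The additional-duty order on C-166 targets Ilania, not Tyristan; it does not apply.
Duty = $266,906.61 × 6% + 1,857 × $0.80 = $17,500.00.
Total = $15,848.78 + $21,348.26 + $17,500.00 = $54,697.04.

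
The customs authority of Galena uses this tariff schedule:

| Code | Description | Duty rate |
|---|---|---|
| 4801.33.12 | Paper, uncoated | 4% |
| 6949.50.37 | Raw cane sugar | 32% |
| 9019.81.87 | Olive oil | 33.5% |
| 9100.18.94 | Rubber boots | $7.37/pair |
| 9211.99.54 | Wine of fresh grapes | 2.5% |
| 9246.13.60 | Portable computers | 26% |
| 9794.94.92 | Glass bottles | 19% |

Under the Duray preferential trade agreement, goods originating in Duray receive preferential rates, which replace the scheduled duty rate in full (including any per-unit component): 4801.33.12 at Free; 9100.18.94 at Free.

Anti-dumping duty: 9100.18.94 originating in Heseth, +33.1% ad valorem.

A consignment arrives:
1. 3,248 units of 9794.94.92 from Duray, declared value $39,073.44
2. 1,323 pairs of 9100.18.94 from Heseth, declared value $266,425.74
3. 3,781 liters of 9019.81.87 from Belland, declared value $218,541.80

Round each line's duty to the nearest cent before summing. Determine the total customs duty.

Line 1 (9794.94.92, Duray, 3,248 units, $39,073.44):
Base rate for 9794.94.92 is 19%.
Origin Duray is the FTA partner but 9794.94.92 is not on the preference list; base rate stands.
Duty = $39,073.44 × 19% = $7,423.95.
Line 2 (9100.18.94, Heseth, 1,323 pairs, $266,425.74):
Base rate for 9100.18.94 is $7.37/pair.
9100.18.94 has an FTA preferential rate, but origin Heseth is not Duray; base rate stands.
Additional duty on 9100.18.94 from Heseth: +33.1% ad valorem. Applied ad valorem rate = 33.1%.
Duty = $266,425.74 × 33.1% + 1,323 × $7.37 = $97,937.43.
Line 3 (9019.81.87, Belland, 3,781 liters, $218,541.80):
Base rate for 9019.81.87 is 33.5%.
Duty = $218,541.80 × 33.5% = $73,211.50.
Total = $7,423.95 + $97,937.43 + $73,211.50 = $178,572.88.

$178,572.88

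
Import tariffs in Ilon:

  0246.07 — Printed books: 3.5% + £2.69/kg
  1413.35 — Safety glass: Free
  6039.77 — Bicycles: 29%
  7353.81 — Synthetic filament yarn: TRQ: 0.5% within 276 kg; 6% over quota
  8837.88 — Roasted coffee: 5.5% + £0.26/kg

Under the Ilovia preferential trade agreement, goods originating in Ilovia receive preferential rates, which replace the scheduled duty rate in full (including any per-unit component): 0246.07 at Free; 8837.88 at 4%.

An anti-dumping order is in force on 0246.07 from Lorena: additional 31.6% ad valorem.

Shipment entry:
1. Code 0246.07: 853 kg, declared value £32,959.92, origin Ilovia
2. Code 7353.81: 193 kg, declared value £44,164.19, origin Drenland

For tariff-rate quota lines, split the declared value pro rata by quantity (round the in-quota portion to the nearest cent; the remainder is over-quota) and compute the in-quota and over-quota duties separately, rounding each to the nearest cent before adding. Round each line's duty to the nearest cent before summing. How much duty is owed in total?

Line 1 (0246.07, Ilovia, 853 kg, £32,959.92):
Base rate for 0246.07 is 3.5% + £2.69/kg.
Origin Ilovia qualifies under the Ilon–Ilovia agreement and 0246.07 is covered: preferential rate Free applies instead.
The additional-duty order on 0246.07 targets Lorena, not Ilovia; it does not apply.
Duty = £32,959.92 × 0% = £0.00.
Line 2 (7353.81, Drenland, 193 kg, £44,164.19):
Code 7353.81 is under a tariff-rate quota (threshold 276 kg). Quantity 193 kg is within the quota, so the in-quota rate 0.5% applies to the full value.
Duty = £44,164.19 × 0.5% = £220.82.
Total = £0.00 + £220.82 = £220.82.

£220.82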